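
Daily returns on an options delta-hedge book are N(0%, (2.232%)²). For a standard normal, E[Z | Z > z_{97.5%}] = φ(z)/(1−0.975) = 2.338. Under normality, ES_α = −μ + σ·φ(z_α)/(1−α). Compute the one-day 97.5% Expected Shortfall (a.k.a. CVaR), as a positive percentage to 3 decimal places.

5.218%

ES = 2.232% × 2.338 = 5.218%.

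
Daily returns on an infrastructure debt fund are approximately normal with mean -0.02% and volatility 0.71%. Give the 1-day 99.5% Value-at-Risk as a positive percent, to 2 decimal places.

1.85%

At 99.5% one-sided, z = 2.576.
VaR = −μ + z·σ = −(-0.02%) + 2.576 × 0.71% = 1.849%.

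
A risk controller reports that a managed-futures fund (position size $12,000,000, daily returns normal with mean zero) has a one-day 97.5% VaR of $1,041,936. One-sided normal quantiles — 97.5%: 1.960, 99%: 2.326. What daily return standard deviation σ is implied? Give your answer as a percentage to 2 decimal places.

VaR as a fraction: $1,041,936 / $12,000,000 = 8.683%.
σ = VaR / z = 8.683% / 1.960 = 4.430%.

4.43%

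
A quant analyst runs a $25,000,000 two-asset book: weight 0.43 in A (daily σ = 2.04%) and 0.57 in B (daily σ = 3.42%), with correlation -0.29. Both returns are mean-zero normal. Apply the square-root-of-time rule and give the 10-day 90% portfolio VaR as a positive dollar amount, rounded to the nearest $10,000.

$1,920,000

σ_p = √(0.43²·2.04² + 0.57²·3.42² + 2·-0.29·0.43·0.57·2.04·3.42) = 1.892%.
σ_{10d} = 1.892% × √10 = 5.983%.
z(90%) = 1.282.
VaR = 1.282 × 5.983% = 7.670%; on $25,000,000 that is $1,917,500.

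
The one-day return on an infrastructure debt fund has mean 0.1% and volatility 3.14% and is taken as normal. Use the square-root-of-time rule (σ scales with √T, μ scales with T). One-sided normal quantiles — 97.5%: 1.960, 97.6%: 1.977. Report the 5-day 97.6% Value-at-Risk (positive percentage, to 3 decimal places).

13.381%

σ_{5d} = 3.14% × √5 = 7.021%; μ_{5d} = 5 × 0.1% = 0.500%.
VaR = −(0.500%) + 1.977 × 7.021% = 13.381%.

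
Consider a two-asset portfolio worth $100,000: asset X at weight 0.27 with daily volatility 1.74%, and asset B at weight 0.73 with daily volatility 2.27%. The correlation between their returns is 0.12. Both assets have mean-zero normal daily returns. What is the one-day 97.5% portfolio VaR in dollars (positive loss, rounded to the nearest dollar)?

$3,481

σ_p² = 0.27²·1.74² + 0.73²·2.27² + 2·0.12·0.27·0.73·1.74·2.27 = 3.1535 (%²).
σ_p = √3.1535 = 1.776%.
At 97.5%, z = 1.960.
VaR = 1.960 × 1.776% = 3.481%; on $100,000 that is $3,481.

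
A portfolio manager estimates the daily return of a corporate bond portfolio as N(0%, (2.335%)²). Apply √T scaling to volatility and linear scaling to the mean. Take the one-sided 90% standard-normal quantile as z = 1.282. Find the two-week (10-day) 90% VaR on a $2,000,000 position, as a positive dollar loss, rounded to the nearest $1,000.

$189,000

σ_{10d} = 2.335% × √10 = 7.384%.
VaR = 1.282 × 7.384% = 9.466%.
On $2,000,000: 0.09466 × $2,000,000 = $189,320.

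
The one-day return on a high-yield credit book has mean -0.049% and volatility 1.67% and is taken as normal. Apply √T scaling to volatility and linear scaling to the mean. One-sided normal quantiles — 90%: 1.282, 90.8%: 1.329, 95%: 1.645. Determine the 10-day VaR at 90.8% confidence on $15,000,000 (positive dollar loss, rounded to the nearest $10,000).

σ_{10d} = 1.67% × √10 = 5.281%; μ_{10d} = 10 × -0.049% = -0.490%.
VaR = −(-0.490%) + 1.329 × 5.281% = 7.508%.
On $15,000,000: 0.07508 × $15,000,000 = $1,126,200.

$1,130,000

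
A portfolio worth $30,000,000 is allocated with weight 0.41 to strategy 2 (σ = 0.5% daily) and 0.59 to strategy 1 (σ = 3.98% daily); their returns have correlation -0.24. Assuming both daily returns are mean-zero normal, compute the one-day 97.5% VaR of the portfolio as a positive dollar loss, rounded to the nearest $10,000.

$1,360,000

σ_p² = 0.41²·0.5² + 0.59²·3.98² + 2·-0.24·0.41·0.59·0.5·3.98 = 5.3250 (%²).
σ_p = √5.3250 = 2.308%.
At 97.5%, z = 1.960.
VaR = 1.960 × 2.308% = 4.524%; on $30,000,000 that is $1,357,200.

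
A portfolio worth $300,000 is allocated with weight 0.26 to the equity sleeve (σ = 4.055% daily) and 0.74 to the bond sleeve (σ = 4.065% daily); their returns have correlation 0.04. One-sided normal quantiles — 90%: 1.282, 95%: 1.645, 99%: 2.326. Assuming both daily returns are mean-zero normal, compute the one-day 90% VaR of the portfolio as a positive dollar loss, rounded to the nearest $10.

$12,410

σ_p² = 0.26²·4.055² + 0.74²·4.065² + 2·0.04·0.26·0.74·4.055·4.065 = 10.4139 (%²).
σ_p = √10.4139 = 3.227%.
VaR = 1.282 × 3.227% = 4.137%; on $300,000 that is $12,411.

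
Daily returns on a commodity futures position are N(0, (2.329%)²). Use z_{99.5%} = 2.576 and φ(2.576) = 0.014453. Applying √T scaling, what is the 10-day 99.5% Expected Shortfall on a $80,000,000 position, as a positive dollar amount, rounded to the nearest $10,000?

$17,030,000

σ_{10d} = 2.329% × √10 = 7.365%.
ES multiplier = φ(z)/(1−α) = 0.014453/0.005 = 2.891.
ES = 7.365% × 2.891 = 21.292%; on $80,000,000: $17,033,600.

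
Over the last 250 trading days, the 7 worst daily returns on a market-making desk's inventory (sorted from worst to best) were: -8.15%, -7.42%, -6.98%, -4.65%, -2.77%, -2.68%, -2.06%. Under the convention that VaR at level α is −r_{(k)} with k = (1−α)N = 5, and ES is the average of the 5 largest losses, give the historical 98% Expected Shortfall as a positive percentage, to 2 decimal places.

The 5 worst returns sum to -29.97%.
ES = −(-29.97%) / 5 = 5.994% ≈ 5.99%.

5.99%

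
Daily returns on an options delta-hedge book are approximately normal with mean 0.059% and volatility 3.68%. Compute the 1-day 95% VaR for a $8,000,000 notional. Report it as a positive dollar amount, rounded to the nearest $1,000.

$480,000

At 95% one-sided, z = 1.645.
VaR = −μ + z·σ = −(0.059%) + 1.645 × 3.68% = 5.995%.
On $8,000,000: 0.05995 × $8,000,000 = $479,600.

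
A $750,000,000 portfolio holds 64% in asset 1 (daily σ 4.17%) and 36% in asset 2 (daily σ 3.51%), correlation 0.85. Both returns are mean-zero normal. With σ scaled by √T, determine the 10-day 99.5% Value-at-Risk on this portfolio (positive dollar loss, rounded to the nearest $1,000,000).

σ_p = √(0.64²·4.17² + 0.36²·3.51² + 2·0.85·0.64·0.36·4.17·3.51) = 3.802%.
σ_{10d} = 3.802% × √10 = 12.023%.
z(99.5%) = 2.576.
VaR = 2.576 × 12.023% = 30.971%; on $750,000,000 that is $232,282,500.

$232,000,000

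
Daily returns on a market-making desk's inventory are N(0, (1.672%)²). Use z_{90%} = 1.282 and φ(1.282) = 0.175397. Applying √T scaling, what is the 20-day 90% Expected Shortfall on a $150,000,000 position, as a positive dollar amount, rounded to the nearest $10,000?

σ_{20d} = 1.672% × √20 = 7.477%.
ES multiplier = φ(z)/(1−α) = 0.175397/0.1 = 1.754.
ES = 7.477% × 1.754 = 13.115%; on $150,000,000: $19,672,500.

$19,670,000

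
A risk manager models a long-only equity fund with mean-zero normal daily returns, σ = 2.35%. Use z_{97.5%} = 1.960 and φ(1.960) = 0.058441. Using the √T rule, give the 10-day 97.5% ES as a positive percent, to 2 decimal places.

σ_{10d} = 2.35% × √10 = 7.431%.
ES multiplier = φ(z)/(1−α) = 0.058441/0.025 = 2.338.
ES = 7.431% × 2.338 = 17.374%.

17.37%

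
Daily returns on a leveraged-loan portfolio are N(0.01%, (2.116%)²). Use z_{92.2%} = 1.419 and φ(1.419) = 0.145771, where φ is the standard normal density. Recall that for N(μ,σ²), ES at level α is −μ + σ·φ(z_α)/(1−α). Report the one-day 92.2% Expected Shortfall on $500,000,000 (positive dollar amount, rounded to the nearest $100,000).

$19,700,000

Tail multiplier: φ(z)/(1−α) = 0.145771 / 0.078 = 1.869.
ES = −(0.01%) + 2.116% × 1.869 = 3.945%.
On $500,000,000: 0.03945 × $500,000,000 = $19,725,000.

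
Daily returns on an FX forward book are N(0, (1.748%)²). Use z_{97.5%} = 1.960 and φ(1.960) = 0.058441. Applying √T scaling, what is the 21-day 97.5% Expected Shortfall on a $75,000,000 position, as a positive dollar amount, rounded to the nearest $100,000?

$14,000,000

σ_{21d} = 1.748% × √21 = 8.010%.
ES multiplier = φ(z)/(1−α) = 0.058441/0.025 = 2.338.
ES = 8.010% × 2.338 = 18.727%; on $75,000,000: $14,045,250.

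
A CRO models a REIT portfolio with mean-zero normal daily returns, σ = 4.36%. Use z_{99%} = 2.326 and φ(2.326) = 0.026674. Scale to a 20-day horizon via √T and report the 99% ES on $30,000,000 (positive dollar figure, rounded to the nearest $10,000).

$15,600,000

σ_{20d} = 4.36% × √20 = 19.499%.
ES multiplier = φ(z)/(1−α) = 0.026674/0.01 = 2.667.
ES = 19.499% × 2.667 = 52.004%; on $30,000,000: $15,601,200.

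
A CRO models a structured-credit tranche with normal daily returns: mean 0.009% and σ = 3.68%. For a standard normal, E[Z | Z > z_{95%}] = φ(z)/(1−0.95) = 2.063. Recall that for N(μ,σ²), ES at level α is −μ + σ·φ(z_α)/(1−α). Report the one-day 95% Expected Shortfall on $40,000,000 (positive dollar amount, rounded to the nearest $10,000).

ES = −(0.009%) + 3.68% × 2.063 = 7.583%.
On $40,000,000: 0.07583 × $40,000,000 = $3,033,200.

$3,030,000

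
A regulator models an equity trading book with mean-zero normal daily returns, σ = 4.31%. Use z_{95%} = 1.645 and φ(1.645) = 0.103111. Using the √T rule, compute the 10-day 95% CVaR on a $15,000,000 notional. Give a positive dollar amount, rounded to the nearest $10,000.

σ_{10d} = 4.31% × √10 = 13.629%.
ES multiplier = φ(z)/(1−α) = 0.103111/0.05 = 2.062.
ES = 13.629% × 2.062 = 28.103%; on $15,000,000: $4,215,450.

$4,220,000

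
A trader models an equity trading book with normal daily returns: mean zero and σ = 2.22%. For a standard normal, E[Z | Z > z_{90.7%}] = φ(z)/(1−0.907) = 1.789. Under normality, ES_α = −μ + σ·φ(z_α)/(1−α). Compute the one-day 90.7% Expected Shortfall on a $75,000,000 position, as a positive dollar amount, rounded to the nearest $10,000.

$2,980,000

ES = 2.22% × 1.789 = 3.972%.
On $75,000,000: 0.03972 × $75,000,000 = $2,979,000.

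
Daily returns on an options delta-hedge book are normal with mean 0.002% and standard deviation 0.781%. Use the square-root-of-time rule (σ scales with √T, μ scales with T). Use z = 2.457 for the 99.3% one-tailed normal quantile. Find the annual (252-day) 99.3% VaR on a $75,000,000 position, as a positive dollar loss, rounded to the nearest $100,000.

$22,500,000

σ_{252d} = 0.781% × √252 = 12.398%; μ_{252d} = 252 × 0.002% = 0.504%.
VaR = −(0.504%) + 2.457 × 12.398% = 29.958%.
On $75,000,000: 0.29958 × $75,000,000 = $22,468,500.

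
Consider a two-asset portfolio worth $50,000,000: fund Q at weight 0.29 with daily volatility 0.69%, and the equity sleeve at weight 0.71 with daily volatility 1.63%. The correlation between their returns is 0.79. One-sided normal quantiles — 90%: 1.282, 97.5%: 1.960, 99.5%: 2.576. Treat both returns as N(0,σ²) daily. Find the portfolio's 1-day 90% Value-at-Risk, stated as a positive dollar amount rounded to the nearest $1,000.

$847,000

σ_p² = 0.29²·0.69² + 0.71²·1.63² + 2·0.79·0.29·0.71·0.69·1.63 = 1.7453 (%²).
σ_p = √1.7453 = 1.321%.
VaR = 1.282 × 1.321% = 1.694%; on $50,000,000 that is $847,000.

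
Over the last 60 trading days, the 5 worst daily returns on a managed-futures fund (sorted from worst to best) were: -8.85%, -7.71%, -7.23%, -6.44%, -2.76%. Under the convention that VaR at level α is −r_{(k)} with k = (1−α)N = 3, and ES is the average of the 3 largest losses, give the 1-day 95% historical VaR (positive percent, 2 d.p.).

7.23%

k = 3; the 3rd lowest return is -7.23%, so VaR = 7.23%.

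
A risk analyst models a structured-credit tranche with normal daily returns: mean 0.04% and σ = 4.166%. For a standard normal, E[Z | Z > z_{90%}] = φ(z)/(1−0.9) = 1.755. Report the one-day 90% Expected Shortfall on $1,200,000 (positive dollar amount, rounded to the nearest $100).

ES = −(0.04%) + 4.166% × 1.755 = 7.271%.
On $1,200,000: 0.07271 × $1,200,000 = $87,252.

$87,300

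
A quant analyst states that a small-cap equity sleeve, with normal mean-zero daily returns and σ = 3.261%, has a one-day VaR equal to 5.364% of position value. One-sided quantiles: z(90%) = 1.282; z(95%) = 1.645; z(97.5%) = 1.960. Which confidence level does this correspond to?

95%

Implied z = VaR/σ = 5.364 / 3.261 = 1.645.
This matches z(95%) = 1.645.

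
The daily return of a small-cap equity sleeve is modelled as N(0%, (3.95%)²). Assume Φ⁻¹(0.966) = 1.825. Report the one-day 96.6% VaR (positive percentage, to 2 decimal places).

VaR = z·σ = 1.825 × 3.95% = 7.209%.

7.21%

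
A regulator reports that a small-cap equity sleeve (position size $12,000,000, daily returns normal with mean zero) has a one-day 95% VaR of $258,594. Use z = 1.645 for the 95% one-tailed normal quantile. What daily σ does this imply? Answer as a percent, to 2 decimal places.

1.31%

VaR as a fraction: $258,594 / $12,000,000 = 2.155%.
σ = VaR / z = 2.155% / 1.645 = 1.310%.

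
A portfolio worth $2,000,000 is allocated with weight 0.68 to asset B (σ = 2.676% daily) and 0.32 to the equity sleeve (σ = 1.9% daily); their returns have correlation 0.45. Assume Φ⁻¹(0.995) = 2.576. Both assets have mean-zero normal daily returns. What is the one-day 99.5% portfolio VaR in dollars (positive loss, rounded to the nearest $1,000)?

$111,000

σ_p² = 0.68²·2.676² + 0.32²·1.9² + 2·0.45·0.68·0.32·2.676·1.9 = 4.6766 (%²).
σ_p = √4.6766 = 2.163%.
VaR = 2.576 × 2.163% = 5.572%; on $2,000,000 that is $111,440.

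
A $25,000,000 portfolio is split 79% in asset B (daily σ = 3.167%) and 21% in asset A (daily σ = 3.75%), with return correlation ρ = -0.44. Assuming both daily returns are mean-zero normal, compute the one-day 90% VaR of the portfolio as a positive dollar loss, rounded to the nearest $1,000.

$727,000

σ_p² = 0.79²·3.167² + 0.21²·3.75² + 2·-0.44·0.79·0.21·3.167·3.75 = 5.1460 (%²).
σ_p = √5.1460 = 2.268%.
At 90%, z = 1.282.
VaR = 1.282 × 2.268% = 2.908%; on $25,000,000 that is $727,000.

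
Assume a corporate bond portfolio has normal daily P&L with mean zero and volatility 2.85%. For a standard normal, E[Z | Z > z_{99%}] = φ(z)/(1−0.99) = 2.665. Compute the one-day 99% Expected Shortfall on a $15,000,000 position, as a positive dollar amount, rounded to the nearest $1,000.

$1,139,000

ES = 2.85% × 2.665 = 7.595%.
On $15,000,000: 0.07595 × $15,000,000 = $1,139,250.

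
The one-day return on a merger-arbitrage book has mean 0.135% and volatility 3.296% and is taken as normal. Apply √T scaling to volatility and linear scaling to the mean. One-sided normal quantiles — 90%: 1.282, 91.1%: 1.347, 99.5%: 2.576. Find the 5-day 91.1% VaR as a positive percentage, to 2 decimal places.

σ_{5d} = 3.296% × √5 = 7.370%; μ_{5d} = 5 × 0.135% = 0.675%.
VaR = −(0.675%) + 1.347 × 7.370% = 9.252%.

9.25%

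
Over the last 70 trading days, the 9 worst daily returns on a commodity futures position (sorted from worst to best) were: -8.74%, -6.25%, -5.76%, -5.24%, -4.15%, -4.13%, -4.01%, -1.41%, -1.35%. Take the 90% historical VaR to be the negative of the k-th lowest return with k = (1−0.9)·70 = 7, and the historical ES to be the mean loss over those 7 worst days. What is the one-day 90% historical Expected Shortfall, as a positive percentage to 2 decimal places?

The 7 worst returns sum to -38.28%.
ES = −(-38.28%) / 7 = 5.4685…% ≈ 5.47%.

5.47%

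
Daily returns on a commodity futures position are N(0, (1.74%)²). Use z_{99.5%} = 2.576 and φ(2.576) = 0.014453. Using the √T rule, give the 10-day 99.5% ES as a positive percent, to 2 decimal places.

15.91%

σ_{10d} = 1.74% × √10 = 5.502%.
ES multiplier = φ(z)/(1−α) = 0.014453/0.005 = 2.891.
ES = 5.502% × 2.891 = 15.906%.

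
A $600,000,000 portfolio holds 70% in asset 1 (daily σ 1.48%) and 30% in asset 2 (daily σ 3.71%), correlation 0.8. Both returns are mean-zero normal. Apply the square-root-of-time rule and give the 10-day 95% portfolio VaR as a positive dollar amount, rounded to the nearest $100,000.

σ_p = √(0.7²·1.48² + 0.3²·3.71² + 2·0.8·0.7·0.3·1.48·3.71) = 2.039%.
σ_{10d} = 2.039% × √10 = 6.448%.
z(95%) = 1.645.
VaR = 1.645 × 6.448% = 10.607%; on $600,000,000 that is $63,642,000.

$63,600,000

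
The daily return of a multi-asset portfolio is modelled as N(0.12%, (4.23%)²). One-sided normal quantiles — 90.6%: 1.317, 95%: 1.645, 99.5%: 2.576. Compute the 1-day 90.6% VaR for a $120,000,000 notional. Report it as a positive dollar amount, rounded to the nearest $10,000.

$6,540,000

VaR = −μ + z·σ = −(0.12%) + 1.317 × 4.23% = 5.451%.
On $120,000,000: 0.05451 × $120,000,000 = $6,541,200.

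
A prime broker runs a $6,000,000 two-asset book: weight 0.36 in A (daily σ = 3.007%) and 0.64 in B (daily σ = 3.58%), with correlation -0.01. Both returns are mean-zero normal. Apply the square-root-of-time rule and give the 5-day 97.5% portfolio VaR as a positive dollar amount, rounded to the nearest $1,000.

$664,000

σ_p = √(0.36²·3.007² + 0.64²·3.58² + 2·-0.01·0.36·0.64·3.007·3.58) = 2.524%.
σ_{5d} = 2.524% × √5 = 5.644%.
z(97.5%) = 1.960.
VaR = 1.960 × 5.644% = 11.062%; on $6,000,000 that is $663,720.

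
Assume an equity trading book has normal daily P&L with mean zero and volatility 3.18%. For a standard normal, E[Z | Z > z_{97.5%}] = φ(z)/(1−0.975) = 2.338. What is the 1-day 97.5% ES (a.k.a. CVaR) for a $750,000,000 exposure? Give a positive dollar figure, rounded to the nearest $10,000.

ES = 3.18% × 2.338 = 7.435%.
On $750,000,000: 0.07435 × $750,000,000 = $55,762,500.

$55,760,000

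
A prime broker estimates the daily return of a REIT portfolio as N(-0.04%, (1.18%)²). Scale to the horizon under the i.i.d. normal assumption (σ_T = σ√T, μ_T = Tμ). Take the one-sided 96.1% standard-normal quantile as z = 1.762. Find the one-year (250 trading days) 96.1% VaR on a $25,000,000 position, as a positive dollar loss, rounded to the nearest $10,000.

σ_{250d} = 1.18% × √250 = 18.657%; μ_{250d} = 250 × -0.04% = -10.000%.
VaR = −(-10.000%) + 1.762 × 18.657% = 42.874%.
On $25,000,000: 0.42874 × $25,000,000 = $10,718,500.

$10,720,000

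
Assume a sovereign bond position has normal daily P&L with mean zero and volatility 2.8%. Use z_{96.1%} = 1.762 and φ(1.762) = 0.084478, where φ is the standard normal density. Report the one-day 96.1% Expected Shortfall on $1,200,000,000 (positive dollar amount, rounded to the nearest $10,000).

Tail multiplier: φ(z)/(1−α) = 0.084478 / 0.039 = 2.166.
ES = 2.8% × 2.166 = 6.065%.
On $1,200,000,000: 0.06065 × $1,200,000,000 = $72,780,000.

$72,780,000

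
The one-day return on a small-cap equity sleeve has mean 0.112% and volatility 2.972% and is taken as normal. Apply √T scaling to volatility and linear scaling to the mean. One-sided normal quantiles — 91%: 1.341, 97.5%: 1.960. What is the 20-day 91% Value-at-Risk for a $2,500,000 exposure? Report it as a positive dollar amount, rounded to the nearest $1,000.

$390,000

σ_{20d} = 2.972% × √20 = 13.291%; μ_{20d} = 20 × 0.112% = 2.240%.
VaR = −(2.240%) + 1.341 × 13.291% = 15.583%.
On $2,500,000: 0.15583 × $2,500,000 = $389,575.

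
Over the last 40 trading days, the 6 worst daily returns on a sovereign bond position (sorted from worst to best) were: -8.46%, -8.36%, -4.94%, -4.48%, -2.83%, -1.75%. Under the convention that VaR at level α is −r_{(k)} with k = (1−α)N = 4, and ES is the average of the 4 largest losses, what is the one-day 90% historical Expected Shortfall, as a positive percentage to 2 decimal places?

The 4 worst returns sum to -26.24%.
ES = −(-26.24%) / 4 = 6.56%.

6.56%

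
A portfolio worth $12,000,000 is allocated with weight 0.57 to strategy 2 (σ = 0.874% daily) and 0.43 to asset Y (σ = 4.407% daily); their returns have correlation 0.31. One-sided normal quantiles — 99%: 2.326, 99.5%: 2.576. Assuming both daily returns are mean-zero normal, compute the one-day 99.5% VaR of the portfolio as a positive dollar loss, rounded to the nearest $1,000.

σ_p² = 0.57²·0.874² + 0.43²·4.407² + 2·0.31·0.57·0.43·0.874·4.407 = 4.4246 (%²).
σ_p = √4.4246 = 2.103%.
VaR = 2.576 × 2.103% = 5.417%; on $12,000,000 that is $650,040.

$650,000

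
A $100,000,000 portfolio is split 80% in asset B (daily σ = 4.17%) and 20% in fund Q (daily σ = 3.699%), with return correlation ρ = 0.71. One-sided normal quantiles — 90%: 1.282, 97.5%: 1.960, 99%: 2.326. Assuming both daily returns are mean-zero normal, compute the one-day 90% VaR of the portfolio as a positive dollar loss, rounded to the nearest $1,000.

$4,995,000

σ_p² = 0.8²·4.17² + 0.2²·3.699² + 2·0.71·0.8·0.2·4.17·3.699 = 15.1807 (%²).
σ_p = √15.1807 = 3.896%.
VaR = 1.282 × 3.896% = 4.995%; on $100,000,000 that is $4,995,000.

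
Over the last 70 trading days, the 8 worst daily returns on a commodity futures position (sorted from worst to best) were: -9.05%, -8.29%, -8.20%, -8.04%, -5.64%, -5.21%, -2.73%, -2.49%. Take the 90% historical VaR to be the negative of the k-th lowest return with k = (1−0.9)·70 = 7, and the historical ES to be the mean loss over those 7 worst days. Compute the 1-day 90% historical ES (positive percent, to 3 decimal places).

The 7 worst returns sum to -47.16%.
ES = −(-47.16%) / 7 = 6.7371…% ≈ 6.737%.

6.737%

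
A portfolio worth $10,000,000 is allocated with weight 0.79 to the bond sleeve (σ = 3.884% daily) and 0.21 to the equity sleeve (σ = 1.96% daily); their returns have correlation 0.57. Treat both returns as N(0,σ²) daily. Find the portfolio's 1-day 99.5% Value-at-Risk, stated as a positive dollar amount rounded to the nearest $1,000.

σ_p² = 0.79²·3.884² + 0.21²·1.96² + 2·0.57·0.79·0.21·3.884·1.96 = 11.0240 (%²).
σ_p = √11.0240 = 3.320%.
At 99.5%, z = 2.576.
VaR = 2.576 × 3.320% = 8.552%; on $10,000,000 that is $855,200.

$855,000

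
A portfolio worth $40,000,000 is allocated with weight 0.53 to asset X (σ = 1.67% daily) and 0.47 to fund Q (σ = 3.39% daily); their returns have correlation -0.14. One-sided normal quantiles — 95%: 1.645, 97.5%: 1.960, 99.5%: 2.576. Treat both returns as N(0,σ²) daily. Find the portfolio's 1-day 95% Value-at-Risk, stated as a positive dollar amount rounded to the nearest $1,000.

$1,126,000

σ_p² = 0.53²·1.67² + 0.47²·3.39² + 2·-0.14·0.53·0.47·1.67·3.39 = 2.9271 (%²).
σ_p = √2.9271 = 1.711%.
VaR = 1.645 × 1.711% = 2.815%; on $40,000,000 that is $1,126,000.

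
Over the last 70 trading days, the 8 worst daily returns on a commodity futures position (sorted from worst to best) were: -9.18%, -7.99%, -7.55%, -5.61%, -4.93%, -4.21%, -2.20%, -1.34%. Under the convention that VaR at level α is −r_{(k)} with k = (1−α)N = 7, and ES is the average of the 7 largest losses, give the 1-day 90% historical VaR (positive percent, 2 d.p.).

k = 7; the 7th lowest return is -2.20%, so VaR = 2.20%.

2.20%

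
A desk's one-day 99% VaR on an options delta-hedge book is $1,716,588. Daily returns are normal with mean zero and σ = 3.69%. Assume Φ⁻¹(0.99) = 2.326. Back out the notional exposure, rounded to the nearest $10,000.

VaR as a fraction of value: z·σ = 2.326 × 3.69% = 8.58294%.
Position = $1,716,588 / 0.0858294 = $20,000,000.

$20,000,000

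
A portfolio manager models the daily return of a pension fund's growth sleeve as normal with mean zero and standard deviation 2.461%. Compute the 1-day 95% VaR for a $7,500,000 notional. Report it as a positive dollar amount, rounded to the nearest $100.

At 95% one-sided, z = 1.645.
VaR = z·σ = 1.645 × 2.461% = 4.048%.
On $7,500,000: 0.04048 × $7,500,000 = $303,600.

$303,600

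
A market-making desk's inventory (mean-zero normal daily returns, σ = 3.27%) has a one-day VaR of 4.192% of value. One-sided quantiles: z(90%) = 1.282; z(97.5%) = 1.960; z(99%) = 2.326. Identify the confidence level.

90%

Implied z = VaR/σ = 4.192 / 3.27 = 1.282.
This matches z(90%) = 1.282.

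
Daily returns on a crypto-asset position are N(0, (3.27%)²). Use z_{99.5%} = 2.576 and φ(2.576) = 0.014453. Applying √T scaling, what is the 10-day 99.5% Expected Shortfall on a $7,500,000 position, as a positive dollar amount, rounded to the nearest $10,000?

σ_{10d} = 3.27% × √10 = 10.341%.
ES multiplier = φ(z)/(1−α) = 0.014453/0.005 = 2.891.
ES = 10.341% × 2.891 = 29.896%; on $7,500,000: $2,242,200.

$2,240,000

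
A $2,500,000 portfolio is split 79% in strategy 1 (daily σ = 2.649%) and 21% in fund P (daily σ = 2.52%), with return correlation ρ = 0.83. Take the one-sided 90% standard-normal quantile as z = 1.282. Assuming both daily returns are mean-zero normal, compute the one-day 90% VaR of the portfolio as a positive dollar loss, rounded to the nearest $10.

σ_p² = 0.79²·2.649² + 0.21²·2.52² + 2·0.83·0.79·0.21·2.649·2.52 = 6.4979 (%²).
σ_p = √6.4979 = 2.549%.
VaR = 1.282 × 2.549% = 3.268%; on $2,500,000 that is $81,700.

$81,700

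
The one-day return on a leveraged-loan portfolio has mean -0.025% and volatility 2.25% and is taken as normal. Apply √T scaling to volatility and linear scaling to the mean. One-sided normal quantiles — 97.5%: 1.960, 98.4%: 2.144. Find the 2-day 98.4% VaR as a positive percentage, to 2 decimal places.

σ_{2d} = 2.25% × √2 = 3.182%; μ_{2d} = 2 × -0.025% = -0.050%.
VaR = −(-0.050%) + 2.144 × 3.182% = 6.872%.

6.87%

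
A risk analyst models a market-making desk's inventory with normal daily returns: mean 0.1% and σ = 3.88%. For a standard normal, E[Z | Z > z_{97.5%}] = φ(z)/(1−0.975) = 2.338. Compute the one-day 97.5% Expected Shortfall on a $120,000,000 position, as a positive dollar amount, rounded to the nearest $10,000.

ES = −(0.1%) + 3.88% × 2.338 = 8.971%.
On $120,000,000: 0.08971 × $120,000,000 = $10,765,200.

$10,770,000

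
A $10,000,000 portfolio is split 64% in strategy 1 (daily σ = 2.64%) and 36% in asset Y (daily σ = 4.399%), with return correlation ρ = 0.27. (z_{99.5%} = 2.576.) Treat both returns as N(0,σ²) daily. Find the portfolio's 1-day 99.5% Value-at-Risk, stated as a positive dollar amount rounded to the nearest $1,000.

$672,000

σ_p² = 0.64²·2.64² + 0.36²·4.399² + 2·0.27·0.64·0.36·2.64·4.399 = 6.8076 (%²).
σ_p = √6.8076 = 2.609%.
VaR = 2.576 × 2.609% = 6.721%; on $10,000,000 that is $672,100.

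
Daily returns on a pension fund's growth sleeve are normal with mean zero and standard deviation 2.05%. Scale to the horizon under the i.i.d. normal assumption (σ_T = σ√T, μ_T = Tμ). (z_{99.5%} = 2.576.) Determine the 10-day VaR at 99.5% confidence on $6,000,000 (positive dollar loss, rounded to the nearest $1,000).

σ_{10d} = 2.05% × √10 = 6.483%.
VaR = 2.576 × 6.483% = 16.700%.
On $6,000,000: 0.16700 × $6,000,000 = $1,002,000.

$1,002,000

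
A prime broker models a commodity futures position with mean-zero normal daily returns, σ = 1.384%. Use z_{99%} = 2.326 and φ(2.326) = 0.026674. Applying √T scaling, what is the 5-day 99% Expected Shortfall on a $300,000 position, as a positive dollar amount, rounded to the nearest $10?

σ_{5d} = 1.384% × √5 = 3.095%.
ES multiplier = φ(z)/(1−α) = 0.026674/0.01 = 2.667.
ES = 3.095% × 2.667 = 8.254%; on $300,000: $24,762.

$24,760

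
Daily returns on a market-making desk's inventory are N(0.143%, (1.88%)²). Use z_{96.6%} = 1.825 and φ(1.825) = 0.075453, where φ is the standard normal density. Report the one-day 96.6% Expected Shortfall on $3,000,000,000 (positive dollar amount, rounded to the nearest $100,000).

$120,900,000

Tail multiplier: φ(z)/(1−α) = 0.075453 / 0.034 = 2.219.
ES = −(0.143%) + 1.88% × 2.219 = 4.029%.
On $3,000,000,000: 0.04029 × $3,000,000,000 = $120,870,000.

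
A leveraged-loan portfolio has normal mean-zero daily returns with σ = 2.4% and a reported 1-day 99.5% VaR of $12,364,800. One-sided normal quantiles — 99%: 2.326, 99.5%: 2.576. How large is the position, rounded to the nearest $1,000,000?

$200,000,000

VaR as a fraction of value: z·σ = 2.576 × 2.4% = 6.1824%.
Position = $12,364,800 / 0.061824 = $200,000,000.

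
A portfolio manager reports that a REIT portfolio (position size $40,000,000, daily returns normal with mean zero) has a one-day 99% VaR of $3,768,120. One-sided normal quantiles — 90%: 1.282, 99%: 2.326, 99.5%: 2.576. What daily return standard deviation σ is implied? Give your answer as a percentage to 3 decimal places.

4.050%

VaR as a fraction: $3,768,120 / $40,000,000 = 9.420%.
σ = VaR / z = 9.420% / 2.326 = 4.050%.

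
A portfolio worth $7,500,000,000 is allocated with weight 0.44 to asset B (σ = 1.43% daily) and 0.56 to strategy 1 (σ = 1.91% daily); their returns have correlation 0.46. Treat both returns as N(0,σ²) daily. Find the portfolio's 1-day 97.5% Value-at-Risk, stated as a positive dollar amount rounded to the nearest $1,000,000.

σ_p² = 0.44²·1.43² + 0.56²·1.91² + 2·0.46·0.44·0.56·1.43·1.91 = 2.1591 (%²).
σ_p = √2.1591 = 1.469%.
At 97.5%, z = 1.960.
VaR = 1.960 × 1.469% = 2.879%; on $7,500,000,000 that is $215,925,000.

$216,000,000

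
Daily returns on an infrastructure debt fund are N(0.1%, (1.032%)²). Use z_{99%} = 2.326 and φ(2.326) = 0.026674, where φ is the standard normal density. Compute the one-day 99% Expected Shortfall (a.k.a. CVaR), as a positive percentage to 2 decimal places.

2.65%

Tail multiplier: φ(z)/(1−α) = 0.026674 / 0.01 = 2.667.
ES = −(0.1%) + 1.032% × 2.667 = 2.652%.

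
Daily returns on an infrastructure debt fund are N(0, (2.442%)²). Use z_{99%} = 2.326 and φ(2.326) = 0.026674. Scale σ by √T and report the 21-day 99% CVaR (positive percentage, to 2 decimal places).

29.85%

σ_{21d} = 2.442% × √21 = 11.191%.
ES multiplier = φ(z)/(1−α) = 0.026674/0.01 = 2.667.
ES = 11.191% × 2.667 = 29.846%.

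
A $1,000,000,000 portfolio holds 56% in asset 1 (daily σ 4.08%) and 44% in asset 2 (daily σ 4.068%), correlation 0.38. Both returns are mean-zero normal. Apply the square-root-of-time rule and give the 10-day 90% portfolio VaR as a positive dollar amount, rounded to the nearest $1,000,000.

$138,000,000

σ_p = √(0.56²·4.08² + 0.44²·4.068² + 2·0.38·0.56·0.44·4.08·4.068) = 3.396%.
σ_{10d} = 3.396% × √10 = 10.739%.
z(90%) = 1.282.
VaR = 1.282 × 10.739% = 13.767%; on $1,000,000,000 that is $137,670,000.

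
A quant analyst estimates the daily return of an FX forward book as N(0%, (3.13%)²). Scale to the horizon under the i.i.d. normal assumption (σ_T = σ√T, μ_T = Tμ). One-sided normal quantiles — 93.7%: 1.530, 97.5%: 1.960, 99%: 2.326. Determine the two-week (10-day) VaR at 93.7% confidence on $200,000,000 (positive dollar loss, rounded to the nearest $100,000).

σ_{10d} = 3.13% × √10 = 9.898%.
VaR = 1.530 × 9.898% = 15.144%.
On $200,000,000: 0.15144 × $200,000,000 = $30,288,000.

$30,300,000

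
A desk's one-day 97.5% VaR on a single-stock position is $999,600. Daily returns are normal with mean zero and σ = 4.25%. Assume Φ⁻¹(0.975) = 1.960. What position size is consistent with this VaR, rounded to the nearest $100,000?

$12,000,000

VaR as a fraction of value: z·σ = 1.960 × 4.25% = 8.33%.
Position = $999,600 / 0.0833 = $12,000,000.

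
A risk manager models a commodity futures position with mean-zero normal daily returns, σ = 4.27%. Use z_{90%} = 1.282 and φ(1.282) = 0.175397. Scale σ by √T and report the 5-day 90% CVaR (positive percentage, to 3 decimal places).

σ_{5d} = 4.27% × √5 = 9.548%.
ES multiplier = φ(z)/(1−α) = 0.175397/0.1 = 1.754.
ES = 9.548% × 1.754 = 16.747%.

16.747%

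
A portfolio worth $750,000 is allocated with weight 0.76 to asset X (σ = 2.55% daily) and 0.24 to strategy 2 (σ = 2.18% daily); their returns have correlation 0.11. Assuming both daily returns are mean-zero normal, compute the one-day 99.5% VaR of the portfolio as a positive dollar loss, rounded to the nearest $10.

$39,840

σ_p² = 0.76²·2.55² + 0.24²·2.18² + 2·0.11·0.76·0.24·2.55·2.18 = 4.2527 (%²).
σ_p = √4.2527 = 2.062%.
At 99.5%, z = 2.576.
VaR = 2.576 × 2.062% = 5.312%; on $750,000 that is $39,840.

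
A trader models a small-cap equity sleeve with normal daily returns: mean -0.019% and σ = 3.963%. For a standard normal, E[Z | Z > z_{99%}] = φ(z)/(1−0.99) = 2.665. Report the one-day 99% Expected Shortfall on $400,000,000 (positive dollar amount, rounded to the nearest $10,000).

ES = −(-0.019%) + 3.963% × 2.665 = 10.580%.
On $400,000,000: 0.10580 × $400,000,000 = $42,320,000.

$42,320,000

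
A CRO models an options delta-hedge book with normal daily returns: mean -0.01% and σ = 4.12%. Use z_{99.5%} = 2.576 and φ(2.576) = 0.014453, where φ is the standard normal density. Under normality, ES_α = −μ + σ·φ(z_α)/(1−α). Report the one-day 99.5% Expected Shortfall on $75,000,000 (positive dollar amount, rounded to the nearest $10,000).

Tail multiplier: φ(z)/(1−α) = 0.014453 / 0.005 = 2.891.
ES = −(-0.01%) + 4.12% × 2.891 = 11.921%.
On $75,000,000: 0.11921 × $75,000,000 = $8,940,750.

$8,940,000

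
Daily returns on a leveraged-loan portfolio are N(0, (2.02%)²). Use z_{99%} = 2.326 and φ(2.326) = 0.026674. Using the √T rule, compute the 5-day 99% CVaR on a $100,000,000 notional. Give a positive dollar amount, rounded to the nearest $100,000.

$12,000,000

σ_{5d} = 2.02% × √5 = 4.517%.
ES multiplier = φ(z)/(1−α) = 0.026674/0.01 = 2.667.
ES = 4.517% × 2.667 = 12.047%; on $100,000,000: $12,047,000.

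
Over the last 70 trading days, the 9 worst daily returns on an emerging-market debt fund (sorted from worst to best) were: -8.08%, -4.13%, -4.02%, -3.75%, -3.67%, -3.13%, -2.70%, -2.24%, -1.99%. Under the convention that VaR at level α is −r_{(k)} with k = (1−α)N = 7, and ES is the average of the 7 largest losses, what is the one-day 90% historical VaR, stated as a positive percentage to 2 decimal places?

k = 7; the 7th lowest return is -2.70%, so VaR = 2.70%.

2.70%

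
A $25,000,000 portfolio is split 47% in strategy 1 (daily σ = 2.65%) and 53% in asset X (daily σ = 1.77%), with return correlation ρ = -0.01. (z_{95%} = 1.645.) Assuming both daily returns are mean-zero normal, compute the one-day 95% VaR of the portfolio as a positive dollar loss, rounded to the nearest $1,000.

$638,000

σ_p² = 0.47²·2.65² + 0.53²·1.77² + 2·-0.01·0.47·0.53·2.65·1.77 = 2.4079 (%²).
σ_p = √2.4079 = 1.552%.
VaR = 1.645 × 1.552% = 2.553%; on $25,000,000 that is $638,250.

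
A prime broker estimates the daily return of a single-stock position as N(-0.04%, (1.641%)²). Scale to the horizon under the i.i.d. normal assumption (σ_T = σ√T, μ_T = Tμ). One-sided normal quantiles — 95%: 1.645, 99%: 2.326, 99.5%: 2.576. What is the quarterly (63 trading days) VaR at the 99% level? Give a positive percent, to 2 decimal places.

σ_{63d} = 1.641% × √63 = 13.025%; μ_{63d} = 63 × -0.04% = -2.520%.
VaR = −(-2.520%) + 2.326 × 13.025% = 32.816%.

32.82%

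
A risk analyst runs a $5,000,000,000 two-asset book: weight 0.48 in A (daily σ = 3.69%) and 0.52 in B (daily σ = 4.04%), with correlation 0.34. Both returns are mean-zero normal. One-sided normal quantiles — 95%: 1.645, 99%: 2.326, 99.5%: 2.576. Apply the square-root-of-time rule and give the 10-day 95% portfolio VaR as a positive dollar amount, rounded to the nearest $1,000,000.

σ_p = √(0.48²·3.69² + 0.52²·4.04² + 2·0.34·0.48·0.52·3.69·4.04) = 3.175%.
σ_{10d} = 3.175% × √10 = 10.040%.
VaR = 1.645 × 10.040% = 16.516%; on $5,000,000,000 that is $825,800,000.

$826,000,000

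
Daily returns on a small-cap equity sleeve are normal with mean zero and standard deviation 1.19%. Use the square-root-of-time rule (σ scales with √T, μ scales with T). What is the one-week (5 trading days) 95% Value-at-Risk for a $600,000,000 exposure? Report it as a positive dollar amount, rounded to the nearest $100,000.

At 95%, z = 1.645.
σ_{5d} = 1.19% × √5 = 2.661%.
VaR = 1.645 × 2.661% = 4.377%.
On $600,000,000: 0.04377 × $600,000,000 = $26,262,000.

$26,300,000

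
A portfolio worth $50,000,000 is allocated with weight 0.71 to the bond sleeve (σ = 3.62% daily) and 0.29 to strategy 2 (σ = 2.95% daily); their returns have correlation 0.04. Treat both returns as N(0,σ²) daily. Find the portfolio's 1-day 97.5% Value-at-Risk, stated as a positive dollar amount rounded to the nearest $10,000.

σ_p² = 0.71²·3.62² + 0.29²·2.95² + 2·0.04·0.71·0.29·3.62·2.95 = 7.5137 (%²).
σ_p = √7.5137 = 2.741%.
At 97.5%, z = 1.960.
VaR = 1.960 × 2.741% = 5.372%; on $50,000,000 that is $2,686,000.

$2,690,000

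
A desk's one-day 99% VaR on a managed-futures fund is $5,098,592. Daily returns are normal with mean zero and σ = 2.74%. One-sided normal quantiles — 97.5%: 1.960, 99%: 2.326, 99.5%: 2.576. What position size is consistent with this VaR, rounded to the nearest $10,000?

VaR as a fraction of value: z·σ = 2.326 × 2.74% = 6.37324%.
Position = $5,098,592 / 0.0637324 = $80,000,000.

$80,000,000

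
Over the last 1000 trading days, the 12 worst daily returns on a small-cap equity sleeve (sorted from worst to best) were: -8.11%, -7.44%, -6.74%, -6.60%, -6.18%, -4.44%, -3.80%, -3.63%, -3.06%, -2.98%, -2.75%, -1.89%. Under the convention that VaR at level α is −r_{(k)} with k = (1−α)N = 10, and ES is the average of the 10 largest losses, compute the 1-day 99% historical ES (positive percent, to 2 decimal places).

5.30%

The 10 worst returns sum to -52.98%.
ES = −(-52.98%) / 10 = 5.298% ≈ 5.30%.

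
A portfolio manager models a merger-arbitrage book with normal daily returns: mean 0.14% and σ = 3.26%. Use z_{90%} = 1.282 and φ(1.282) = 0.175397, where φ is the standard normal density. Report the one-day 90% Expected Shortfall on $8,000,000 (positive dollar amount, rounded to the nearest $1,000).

Tail multiplier: φ(z)/(1−α) = 0.175397 / 0.1 = 1.754.
ES = −(0.14%) + 3.26% × 1.754 = 5.578%.
On $8,000,000: 0.05578 × $8,000,000 = $446,240.

$446,000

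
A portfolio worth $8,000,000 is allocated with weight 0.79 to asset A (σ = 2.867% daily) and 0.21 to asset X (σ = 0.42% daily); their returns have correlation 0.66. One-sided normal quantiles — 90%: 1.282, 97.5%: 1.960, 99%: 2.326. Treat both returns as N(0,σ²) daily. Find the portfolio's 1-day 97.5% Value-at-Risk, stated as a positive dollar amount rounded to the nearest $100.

σ_p² = 0.79²·2.867² + 0.21²·0.42² + 2·0.66·0.79·0.21·2.867·0.42 = 5.4014 (%²).
σ_p = √5.4014 = 2.324%.
VaR = 1.960 × 2.324% = 4.555%; on $8,000,000 that is $364,400.

$364,400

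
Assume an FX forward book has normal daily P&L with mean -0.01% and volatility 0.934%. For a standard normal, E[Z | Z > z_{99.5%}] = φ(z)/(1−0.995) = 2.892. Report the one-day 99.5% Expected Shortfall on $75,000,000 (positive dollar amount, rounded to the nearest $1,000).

ES = −(-0.01%) + 0.934% × 2.892 = 2.711%.
On $75,000,000: 0.02711 × $75,000,000 = $2,033,250.

$2,033,000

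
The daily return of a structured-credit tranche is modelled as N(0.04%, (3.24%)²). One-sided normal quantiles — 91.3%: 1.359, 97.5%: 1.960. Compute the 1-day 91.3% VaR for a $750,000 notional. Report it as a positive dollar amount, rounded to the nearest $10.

$32,720

VaR = −μ + z·σ = −(0.04%) + 1.359 × 3.24% = 4.363%.
On $750,000: 0.04363 × $750,000 = $32,722.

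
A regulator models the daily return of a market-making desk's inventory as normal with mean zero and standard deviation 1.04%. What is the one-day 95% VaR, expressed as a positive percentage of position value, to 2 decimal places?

1.71%

At 95% one-sided, z = 1.645.
VaR = z·σ = 1.645 × 1.04% = 1.711%.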